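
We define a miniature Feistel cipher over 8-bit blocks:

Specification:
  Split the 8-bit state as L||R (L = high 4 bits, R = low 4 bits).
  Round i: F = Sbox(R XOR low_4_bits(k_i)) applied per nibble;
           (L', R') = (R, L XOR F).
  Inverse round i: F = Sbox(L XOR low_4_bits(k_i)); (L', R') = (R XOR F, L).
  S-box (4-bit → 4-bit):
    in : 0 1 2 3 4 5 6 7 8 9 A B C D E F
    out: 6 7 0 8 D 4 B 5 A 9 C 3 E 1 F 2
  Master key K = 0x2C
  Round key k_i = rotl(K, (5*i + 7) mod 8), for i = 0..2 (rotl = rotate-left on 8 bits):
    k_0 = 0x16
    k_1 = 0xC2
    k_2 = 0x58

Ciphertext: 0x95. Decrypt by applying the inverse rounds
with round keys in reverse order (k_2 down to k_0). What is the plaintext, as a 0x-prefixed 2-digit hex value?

s_0 = ciphertext = 0x95
s_1 = InvRound(s_0, k_2) = 0x29
s_2 = InvRound(s_1, k_1) = 0xF2
s_3 = InvRound(s_2, k_0) = 0xBF

0xBF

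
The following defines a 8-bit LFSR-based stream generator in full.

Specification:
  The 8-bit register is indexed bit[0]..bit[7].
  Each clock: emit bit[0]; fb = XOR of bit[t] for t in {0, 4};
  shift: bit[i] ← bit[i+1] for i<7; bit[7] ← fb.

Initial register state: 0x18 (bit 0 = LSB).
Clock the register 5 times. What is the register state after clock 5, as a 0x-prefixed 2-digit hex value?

0x48

reg_0 = 0x18
clock 1: out=0, reg = 0x8C
clock 2: out=0, reg = 0x46
clock 3: out=0, reg = 0x23
clock 4: out=1, reg = 0x91
clock 5: out=1, reg = 0x48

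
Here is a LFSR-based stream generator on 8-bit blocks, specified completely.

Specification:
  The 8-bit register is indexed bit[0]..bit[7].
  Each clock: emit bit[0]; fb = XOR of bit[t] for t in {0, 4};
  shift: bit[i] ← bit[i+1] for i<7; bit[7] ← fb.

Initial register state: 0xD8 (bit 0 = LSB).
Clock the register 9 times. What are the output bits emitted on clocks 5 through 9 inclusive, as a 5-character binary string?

reg_0 = 0xD8
clock 1: out=0, reg = 0xEC
clock 2: out=0, reg = 0x76
clock 3: out=0, reg = 0xBB
clock 4: out=1, reg = 0x5D
clock 5: out=1, reg = 0x2E
clock 6: out=0, reg = 0x17
clock 7: out=1, reg = 0x0B
clock 8: out=1, reg = 0x85
clock 9: out=1, reg = 0xC2

10111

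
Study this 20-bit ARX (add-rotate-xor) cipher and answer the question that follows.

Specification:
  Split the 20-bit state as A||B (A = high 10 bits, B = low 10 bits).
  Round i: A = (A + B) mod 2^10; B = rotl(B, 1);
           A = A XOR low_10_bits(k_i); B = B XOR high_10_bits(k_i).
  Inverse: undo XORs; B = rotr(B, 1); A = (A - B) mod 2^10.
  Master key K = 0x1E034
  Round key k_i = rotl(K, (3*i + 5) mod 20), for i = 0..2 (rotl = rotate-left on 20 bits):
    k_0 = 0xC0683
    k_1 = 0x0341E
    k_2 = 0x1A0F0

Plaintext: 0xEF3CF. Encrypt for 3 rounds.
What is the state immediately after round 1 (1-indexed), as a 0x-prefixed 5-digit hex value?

s_0 = plaintext = 0xEF3CF
s_1 = Round(s_0, k_0) = 0x4209E
s_2 = Round(s_1, k_1) = 0x6E131
s_3 = Round(s_2, k_2) = 0x8660A

0x4209E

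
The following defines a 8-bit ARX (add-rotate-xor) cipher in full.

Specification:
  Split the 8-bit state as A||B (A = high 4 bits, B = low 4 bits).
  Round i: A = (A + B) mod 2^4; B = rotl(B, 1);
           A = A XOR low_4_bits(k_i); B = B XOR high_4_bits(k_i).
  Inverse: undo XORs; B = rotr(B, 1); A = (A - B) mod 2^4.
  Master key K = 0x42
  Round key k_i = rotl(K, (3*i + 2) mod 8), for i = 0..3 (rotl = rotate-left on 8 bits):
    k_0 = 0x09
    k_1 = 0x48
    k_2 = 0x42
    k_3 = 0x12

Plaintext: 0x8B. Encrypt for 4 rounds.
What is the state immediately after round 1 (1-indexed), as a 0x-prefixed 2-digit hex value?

s_0 = plaintext = 0x8B
s_1 = Round(s_0, k_0) = 0xA7
s_2 = Round(s_1, k_1) = 0x9A
s_3 = Round(s_2, k_2) = 0x11
s_4 = Round(s_3, k_3) = 0x03

0xA7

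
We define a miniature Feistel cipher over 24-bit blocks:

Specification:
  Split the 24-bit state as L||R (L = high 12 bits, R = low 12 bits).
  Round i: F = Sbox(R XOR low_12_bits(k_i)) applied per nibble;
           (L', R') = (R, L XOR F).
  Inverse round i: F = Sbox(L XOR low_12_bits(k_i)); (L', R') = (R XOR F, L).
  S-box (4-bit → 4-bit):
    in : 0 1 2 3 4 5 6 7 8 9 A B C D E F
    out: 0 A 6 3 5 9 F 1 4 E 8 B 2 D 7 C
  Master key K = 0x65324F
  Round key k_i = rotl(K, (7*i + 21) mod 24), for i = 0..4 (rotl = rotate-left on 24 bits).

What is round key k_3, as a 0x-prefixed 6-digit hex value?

0x3D94C9

K = 0x65324F
k_0 = rotl(K, (7*0+21) mod 24) = rotl(K, 21) = 0xECA649
k_1 = rotl(K, (7*1+21) mod 24) = rotl(K, 4) = 0x5324F6
k_2 = rotl(K, (7*2+21) mod 24) = rotl(K, 11) = 0x927B29
k_3 = rotl(K, (7*3+21) mod 24) = rotl(K, 18) = 0x3D94C9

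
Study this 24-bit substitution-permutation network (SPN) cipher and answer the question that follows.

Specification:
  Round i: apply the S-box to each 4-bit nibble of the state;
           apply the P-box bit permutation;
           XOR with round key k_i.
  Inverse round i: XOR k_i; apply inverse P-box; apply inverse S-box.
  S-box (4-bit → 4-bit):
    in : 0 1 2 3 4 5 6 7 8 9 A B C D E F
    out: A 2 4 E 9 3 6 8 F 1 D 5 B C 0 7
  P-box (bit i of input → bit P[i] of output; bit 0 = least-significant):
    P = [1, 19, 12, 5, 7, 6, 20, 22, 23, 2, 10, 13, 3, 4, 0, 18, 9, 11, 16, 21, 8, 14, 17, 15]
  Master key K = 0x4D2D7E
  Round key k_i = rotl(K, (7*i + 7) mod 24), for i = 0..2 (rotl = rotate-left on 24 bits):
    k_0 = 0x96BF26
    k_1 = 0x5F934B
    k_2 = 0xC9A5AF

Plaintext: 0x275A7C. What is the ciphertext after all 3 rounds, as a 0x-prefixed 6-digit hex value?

s_0 = plaintext = 0x275A7C
s_1 = Round(s_0, k_0) = 0x7C9B1C
s_2 = Round(s_1, k_1) = 0xF71D21
s_3 = Round(s_2, k_2) = 0xF3C0BF

0xF3C0BF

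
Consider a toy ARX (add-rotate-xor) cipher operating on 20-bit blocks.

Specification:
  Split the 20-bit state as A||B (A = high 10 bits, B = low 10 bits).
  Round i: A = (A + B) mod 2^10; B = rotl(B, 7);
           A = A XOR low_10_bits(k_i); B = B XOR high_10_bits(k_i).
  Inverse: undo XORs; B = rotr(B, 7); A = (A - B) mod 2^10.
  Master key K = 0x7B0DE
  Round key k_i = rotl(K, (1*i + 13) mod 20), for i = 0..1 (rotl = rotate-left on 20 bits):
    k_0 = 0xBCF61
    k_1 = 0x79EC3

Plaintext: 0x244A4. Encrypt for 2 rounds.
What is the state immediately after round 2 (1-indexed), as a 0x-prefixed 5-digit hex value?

0x7E27B

s_0 = plaintext = 0x244A4
s_1 = Round(s_0, k_0) = 0x950E7
s_2 = Round(s_1, k_1) = 0x7E27B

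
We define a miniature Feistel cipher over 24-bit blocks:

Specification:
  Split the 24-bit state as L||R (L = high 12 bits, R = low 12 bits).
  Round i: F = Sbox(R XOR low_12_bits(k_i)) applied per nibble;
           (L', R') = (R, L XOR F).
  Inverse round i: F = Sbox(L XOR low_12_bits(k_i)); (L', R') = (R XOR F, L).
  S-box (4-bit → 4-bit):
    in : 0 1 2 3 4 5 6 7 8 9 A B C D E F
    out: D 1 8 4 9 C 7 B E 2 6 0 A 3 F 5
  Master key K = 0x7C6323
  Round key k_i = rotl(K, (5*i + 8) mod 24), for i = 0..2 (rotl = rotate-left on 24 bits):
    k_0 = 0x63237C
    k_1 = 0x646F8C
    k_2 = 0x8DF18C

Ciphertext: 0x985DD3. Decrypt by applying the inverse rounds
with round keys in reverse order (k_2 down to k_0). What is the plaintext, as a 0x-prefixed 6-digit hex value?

0xE17366

s_0 = ciphertext = 0x985DD3
s_1 = InvRound(s_0, k_2) = 0x301985
s_2 = InvRound(s_1, k_1) = 0x366301
s_3 = InvRound(s_2, k_0) = 0xE17366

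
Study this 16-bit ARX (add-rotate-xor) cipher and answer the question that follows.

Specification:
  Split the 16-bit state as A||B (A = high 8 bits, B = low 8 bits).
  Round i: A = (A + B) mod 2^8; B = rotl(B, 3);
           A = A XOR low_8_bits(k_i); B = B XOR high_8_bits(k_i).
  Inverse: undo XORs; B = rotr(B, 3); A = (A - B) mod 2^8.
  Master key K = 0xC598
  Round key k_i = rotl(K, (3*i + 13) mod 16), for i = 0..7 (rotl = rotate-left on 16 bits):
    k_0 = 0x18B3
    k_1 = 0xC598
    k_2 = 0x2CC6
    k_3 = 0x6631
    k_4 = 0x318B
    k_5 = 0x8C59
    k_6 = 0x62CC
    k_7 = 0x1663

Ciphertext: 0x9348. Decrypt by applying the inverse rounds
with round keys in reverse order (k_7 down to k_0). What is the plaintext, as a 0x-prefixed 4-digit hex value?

0xB768

s_0 = ciphertext = 0x9348
s_1 = InvRound(s_0, k_7) = 0x25CB
s_2 = InvRound(s_1, k_6) = 0xB435
s_3 = InvRound(s_2, k_5) = 0xB637
s_4 = InvRound(s_3, k_4) = 0x7DC0
s_5 = InvRound(s_4, k_3) = 0x78D4
s_6 = InvRound(s_5, k_2) = 0x9F1F
s_7 = InvRound(s_6, k_1) = 0xAC5B
s_8 = InvRound(s_7, k_0) = 0xB768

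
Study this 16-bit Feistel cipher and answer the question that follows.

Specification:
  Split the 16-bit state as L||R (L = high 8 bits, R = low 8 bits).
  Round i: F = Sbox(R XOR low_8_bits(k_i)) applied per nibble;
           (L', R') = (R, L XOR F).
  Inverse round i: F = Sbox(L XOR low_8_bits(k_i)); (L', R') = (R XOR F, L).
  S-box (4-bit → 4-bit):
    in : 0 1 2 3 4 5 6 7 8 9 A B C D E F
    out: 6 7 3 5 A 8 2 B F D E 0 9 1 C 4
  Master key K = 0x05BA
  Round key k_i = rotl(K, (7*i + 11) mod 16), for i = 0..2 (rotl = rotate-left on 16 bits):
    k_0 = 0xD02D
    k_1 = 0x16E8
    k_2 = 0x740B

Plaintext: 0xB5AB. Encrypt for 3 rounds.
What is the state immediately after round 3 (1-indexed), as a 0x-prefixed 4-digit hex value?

0x4FED

s_0 = plaintext = 0xB5AB
s_1 = Round(s_0, k_0) = 0xAB47
s_2 = Round(s_1, k_1) = 0x474F
s_3 = Round(s_2, k_2) = 0x4FED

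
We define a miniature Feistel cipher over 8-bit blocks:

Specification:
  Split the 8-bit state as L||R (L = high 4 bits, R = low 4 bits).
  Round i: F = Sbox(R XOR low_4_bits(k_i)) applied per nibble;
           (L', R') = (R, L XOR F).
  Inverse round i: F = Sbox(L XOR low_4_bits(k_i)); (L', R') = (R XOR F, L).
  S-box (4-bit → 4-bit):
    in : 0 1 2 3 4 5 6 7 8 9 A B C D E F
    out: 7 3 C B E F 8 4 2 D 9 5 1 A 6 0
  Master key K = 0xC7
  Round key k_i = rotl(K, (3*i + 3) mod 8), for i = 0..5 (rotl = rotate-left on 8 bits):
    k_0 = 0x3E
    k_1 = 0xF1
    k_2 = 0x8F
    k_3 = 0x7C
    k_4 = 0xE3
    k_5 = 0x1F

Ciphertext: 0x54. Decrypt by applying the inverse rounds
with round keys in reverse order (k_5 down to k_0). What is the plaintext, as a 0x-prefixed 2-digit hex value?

s_0 = ciphertext = 0x54
s_1 = InvRound(s_0, k_5) = 0xD5
s_2 = InvRound(s_1, k_4) = 0x3D
s_3 = InvRound(s_2, k_3) = 0xD3
s_4 = InvRound(s_3, k_2) = 0xFD
s_5 = InvRound(s_4, k_1) = 0xBF
s_6 = InvRound(s_5, k_0) = 0x0B

0x0B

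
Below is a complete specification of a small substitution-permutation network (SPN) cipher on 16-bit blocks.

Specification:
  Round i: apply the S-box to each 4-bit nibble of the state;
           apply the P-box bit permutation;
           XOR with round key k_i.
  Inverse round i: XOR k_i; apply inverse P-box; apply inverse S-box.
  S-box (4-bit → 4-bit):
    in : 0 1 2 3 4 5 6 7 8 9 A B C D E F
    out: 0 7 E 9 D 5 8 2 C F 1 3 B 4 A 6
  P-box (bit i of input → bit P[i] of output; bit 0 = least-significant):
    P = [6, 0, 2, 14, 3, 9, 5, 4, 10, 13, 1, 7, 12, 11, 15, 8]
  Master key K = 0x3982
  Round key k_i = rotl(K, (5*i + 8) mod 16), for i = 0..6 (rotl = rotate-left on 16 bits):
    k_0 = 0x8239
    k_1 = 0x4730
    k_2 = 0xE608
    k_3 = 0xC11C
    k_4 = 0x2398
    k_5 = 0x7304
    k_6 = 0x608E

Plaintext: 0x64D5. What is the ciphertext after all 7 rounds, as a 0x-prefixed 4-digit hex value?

0x07F0

s_0 = plaintext = 0x64D5
s_1 = Round(s_0, k_0) = 0x87DF
s_2 = Round(s_1, k_1) = 0xE615
s_3 = Round(s_2, k_2) = 0xEDE4
s_4 = Round(s_3, k_3) = 0x8A4A
s_5 = Round(s_4, k_4) = 0xA6E0
s_6 = Round(s_5, k_5) = 0x6194
s_7 = Round(s_6, k_6) = 0x07F0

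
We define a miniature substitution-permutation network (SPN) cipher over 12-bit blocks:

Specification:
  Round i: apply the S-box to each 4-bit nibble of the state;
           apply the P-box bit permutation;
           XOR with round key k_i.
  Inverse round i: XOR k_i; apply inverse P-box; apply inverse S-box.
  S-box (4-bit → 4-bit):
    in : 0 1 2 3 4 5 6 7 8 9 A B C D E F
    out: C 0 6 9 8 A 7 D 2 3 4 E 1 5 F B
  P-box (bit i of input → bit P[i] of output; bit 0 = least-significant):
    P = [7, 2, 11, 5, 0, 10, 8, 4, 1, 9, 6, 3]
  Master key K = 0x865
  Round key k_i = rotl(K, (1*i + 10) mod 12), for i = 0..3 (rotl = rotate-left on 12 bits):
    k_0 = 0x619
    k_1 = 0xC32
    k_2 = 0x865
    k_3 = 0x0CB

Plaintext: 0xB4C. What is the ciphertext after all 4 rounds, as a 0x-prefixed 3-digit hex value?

0xC97

s_0 = plaintext = 0xB4C
s_1 = Round(s_0, k_0) = 0x4C1
s_2 = Round(s_1, k_1) = 0xC3B
s_3 = Round(s_2, k_2) = 0x052
s_4 = Round(s_3, k_3) = 0xC97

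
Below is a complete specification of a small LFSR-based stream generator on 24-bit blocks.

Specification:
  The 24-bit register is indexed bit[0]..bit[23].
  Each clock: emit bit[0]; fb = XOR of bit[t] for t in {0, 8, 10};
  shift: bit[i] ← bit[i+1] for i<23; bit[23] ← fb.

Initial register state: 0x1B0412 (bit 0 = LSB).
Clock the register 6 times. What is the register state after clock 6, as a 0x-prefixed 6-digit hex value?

reg_0 = 0x1B0412
clock 1: out=0, reg = 0x8D8209
clock 2: out=1, reg = 0xC6C104
clock 3: out=0, reg = 0xE36082
clock 4: out=0, reg = 0x71B041
clock 5: out=1, reg = 0xB8D820
clock 6: out=0, reg = 0x5C6C10

0x5C6C10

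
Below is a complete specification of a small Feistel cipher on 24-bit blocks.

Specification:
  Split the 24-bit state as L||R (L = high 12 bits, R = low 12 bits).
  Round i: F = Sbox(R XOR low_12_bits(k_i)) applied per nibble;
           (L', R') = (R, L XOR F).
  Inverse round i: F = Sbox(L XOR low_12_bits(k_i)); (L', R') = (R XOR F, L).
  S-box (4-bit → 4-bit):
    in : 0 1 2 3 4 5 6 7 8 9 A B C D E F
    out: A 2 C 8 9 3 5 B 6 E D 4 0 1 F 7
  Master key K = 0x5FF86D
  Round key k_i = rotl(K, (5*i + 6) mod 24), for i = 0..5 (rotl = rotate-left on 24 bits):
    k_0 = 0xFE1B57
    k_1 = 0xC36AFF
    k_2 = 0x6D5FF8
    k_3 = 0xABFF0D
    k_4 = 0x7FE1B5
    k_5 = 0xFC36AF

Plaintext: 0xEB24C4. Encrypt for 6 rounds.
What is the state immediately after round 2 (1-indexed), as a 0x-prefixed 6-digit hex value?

s_0 = plaintext = 0xEB24C4
s_1 = Round(s_0, k_0) = 0x4C495A
s_2 = Round(s_1, k_1) = 0x95AC17
s_3 = Round(s_2, k_2) = 0xC171AD
s_4 = Round(s_3, k_3) = 0x1AD3CD
s_5 = Round(s_4, k_4) = 0x3CDD1B
s_6 = Round(s_5, k_5) = 0xD1B784

0x95AC17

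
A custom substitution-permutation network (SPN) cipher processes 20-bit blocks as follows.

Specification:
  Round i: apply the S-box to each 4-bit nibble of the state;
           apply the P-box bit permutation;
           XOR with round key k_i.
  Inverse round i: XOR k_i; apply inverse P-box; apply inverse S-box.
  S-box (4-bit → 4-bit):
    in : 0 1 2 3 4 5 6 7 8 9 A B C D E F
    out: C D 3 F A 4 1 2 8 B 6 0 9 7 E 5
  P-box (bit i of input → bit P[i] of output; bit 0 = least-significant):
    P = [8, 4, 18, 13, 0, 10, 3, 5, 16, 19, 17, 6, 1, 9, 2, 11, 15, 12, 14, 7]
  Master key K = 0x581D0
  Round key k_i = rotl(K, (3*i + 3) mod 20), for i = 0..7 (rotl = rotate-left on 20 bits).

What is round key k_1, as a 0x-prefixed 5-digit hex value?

K = 0x581D0
k_0 = rotl(K, (3*0+3) mod 20) = rotl(K, 3) = 0xC0E82
k_1 = rotl(K, (3*1+3) mod 20) = rotl(K, 6) = 0x07416

0x07416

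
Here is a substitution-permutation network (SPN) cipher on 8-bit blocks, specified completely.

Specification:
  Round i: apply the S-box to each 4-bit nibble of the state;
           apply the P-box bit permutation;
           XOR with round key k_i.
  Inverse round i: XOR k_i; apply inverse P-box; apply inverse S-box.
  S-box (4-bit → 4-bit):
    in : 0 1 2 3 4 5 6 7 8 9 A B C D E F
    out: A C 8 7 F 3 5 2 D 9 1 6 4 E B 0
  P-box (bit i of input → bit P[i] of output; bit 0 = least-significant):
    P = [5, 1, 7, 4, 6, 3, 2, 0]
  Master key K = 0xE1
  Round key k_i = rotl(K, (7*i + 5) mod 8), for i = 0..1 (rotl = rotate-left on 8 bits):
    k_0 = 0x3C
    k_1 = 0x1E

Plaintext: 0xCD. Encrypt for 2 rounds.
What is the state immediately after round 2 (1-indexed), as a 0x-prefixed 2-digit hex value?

s_0 = plaintext = 0xCD
s_1 = Round(s_0, k_0) = 0xAA
s_2 = Round(s_1, k_1) = 0x7E

0x7E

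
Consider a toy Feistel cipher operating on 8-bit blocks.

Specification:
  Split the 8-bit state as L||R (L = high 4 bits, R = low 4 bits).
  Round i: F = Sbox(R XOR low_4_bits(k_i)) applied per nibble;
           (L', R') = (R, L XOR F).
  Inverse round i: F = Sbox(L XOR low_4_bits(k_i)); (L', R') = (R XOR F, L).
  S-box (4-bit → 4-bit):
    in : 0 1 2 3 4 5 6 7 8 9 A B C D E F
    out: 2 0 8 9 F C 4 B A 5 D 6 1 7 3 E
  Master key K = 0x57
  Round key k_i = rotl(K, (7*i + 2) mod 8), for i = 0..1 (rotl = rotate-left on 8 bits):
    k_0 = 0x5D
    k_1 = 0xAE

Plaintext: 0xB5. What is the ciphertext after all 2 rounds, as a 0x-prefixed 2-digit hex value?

0x1B

s_0 = plaintext = 0xB5
s_1 = Round(s_0, k_0) = 0x51
s_2 = Round(s_1, k_1) = 0x1B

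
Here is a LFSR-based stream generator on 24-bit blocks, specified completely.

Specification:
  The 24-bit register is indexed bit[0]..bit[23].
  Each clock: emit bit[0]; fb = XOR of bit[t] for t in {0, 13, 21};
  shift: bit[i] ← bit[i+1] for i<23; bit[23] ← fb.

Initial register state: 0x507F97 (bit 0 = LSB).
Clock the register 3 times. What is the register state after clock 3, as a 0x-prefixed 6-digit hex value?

0xCA0FF2

reg_0 = 0x507F97
clock 1: out=1, reg = 0x283FCB
clock 2: out=1, reg = 0x941FE5
clock 3: out=1, reg = 0xCA0FF2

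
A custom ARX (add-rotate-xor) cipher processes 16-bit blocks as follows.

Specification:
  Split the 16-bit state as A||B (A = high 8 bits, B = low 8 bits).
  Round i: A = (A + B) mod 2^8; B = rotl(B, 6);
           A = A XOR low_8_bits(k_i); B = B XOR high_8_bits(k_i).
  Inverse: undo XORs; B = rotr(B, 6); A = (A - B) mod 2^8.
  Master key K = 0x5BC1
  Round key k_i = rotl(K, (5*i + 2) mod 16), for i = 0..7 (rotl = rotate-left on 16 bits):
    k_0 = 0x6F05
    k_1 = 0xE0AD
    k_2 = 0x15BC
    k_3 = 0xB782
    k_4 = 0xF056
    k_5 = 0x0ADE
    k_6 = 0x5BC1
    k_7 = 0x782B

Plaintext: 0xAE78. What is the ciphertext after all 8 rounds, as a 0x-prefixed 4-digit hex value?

s_0 = plaintext = 0xAE78
s_1 = Round(s_0, k_0) = 0x2371
s_2 = Round(s_1, k_1) = 0x39BC
s_3 = Round(s_2, k_2) = 0x493A
s_4 = Round(s_3, k_3) = 0x0139
s_5 = Round(s_4, k_4) = 0x6CBE
s_6 = Round(s_5, k_5) = 0xF4A5
s_7 = Round(s_6, k_6) = 0x5832
s_8 = Round(s_7, k_7) = 0xA1F4

0xA1F4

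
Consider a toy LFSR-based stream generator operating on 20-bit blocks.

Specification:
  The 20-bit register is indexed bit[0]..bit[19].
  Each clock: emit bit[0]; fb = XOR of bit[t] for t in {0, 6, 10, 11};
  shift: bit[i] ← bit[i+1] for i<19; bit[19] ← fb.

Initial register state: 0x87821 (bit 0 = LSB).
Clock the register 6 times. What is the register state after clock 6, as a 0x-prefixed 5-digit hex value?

0x421E0

reg_0 = 0x87821
clock 1: out=1, reg = 0x43C10
clock 2: out=0, reg = 0x21E08
clock 3: out=0, reg = 0x10F04
clock 4: out=0, reg = 0x08782
clock 5: out=0, reg = 0x843C1
clock 6: out=1, reg = 0x421E0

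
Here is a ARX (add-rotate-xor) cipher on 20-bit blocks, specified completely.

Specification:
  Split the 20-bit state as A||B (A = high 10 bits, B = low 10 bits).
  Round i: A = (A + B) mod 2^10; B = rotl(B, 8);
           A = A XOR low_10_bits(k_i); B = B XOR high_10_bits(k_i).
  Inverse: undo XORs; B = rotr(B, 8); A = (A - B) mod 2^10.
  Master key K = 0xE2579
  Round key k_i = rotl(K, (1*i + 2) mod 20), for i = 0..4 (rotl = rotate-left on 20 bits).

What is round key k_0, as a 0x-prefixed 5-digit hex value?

0x895E7

K = 0xE2579
k_0 = rotl(K, (1*0+2) mod 20) = rotl(K, 2) = 0x895E7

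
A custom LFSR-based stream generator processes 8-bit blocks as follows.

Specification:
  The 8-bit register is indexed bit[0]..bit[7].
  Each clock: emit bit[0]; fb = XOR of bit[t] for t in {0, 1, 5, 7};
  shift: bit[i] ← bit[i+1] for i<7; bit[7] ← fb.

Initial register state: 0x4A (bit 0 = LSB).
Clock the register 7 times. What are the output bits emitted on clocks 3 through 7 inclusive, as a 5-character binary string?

01001

reg_0 = 0x4A
clock 1: out=0, reg = 0xA5
clock 2: out=1, reg = 0xD2
clock 3: out=0, reg = 0x69
clock 4: out=1, reg = 0x34
clock 5: out=0, reg = 0x9A
clock 6: out=0, reg = 0x4D
clock 7: out=1, reg = 0xA6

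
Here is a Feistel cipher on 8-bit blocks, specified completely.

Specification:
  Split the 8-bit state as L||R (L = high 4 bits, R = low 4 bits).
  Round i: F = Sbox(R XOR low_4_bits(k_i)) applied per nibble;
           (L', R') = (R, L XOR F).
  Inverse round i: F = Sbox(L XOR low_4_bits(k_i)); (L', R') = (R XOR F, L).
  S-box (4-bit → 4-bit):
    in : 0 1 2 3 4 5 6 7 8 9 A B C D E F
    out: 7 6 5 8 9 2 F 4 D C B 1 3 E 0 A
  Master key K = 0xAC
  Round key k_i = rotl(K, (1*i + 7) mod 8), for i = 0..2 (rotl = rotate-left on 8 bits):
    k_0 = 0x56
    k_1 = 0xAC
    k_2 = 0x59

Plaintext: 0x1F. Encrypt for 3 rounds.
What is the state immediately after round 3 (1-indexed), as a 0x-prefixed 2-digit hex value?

0x9A

s_0 = plaintext = 0x1F
s_1 = Round(s_0, k_0) = 0xFD
s_2 = Round(s_1, k_1) = 0xD9
s_3 = Round(s_2, k_2) = 0x9A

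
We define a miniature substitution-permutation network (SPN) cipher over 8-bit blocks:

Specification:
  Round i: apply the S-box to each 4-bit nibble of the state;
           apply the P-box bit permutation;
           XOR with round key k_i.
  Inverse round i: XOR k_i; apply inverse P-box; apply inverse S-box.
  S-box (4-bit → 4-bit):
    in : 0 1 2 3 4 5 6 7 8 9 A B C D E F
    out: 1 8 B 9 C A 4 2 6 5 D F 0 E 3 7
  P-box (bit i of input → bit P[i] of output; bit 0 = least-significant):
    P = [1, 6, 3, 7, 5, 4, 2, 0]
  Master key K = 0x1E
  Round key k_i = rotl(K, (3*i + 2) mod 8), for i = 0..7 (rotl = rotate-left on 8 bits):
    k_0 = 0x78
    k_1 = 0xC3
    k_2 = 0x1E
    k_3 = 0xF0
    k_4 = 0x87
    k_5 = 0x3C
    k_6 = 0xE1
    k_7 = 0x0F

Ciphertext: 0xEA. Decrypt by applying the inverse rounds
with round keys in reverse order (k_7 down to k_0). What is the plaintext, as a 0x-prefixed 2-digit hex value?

s_0 = ciphertext = 0xEA
s_1 = InvRound(s_0, k_7) = 0xA5
s_2 = InvRound(s_1, k_6) = 0x67
s_3 = InvRound(s_2, k_5) = 0x5F
s_4 = InvRound(s_3, k_4) = 0x7D
s_5 = InvRound(s_4, k_3) = 0x44
s_6 = InvRound(s_5, k_2) = 0x7F
s_7 = InvRound(s_6, k_1) = 0xF4
s_8 = InvRound(s_7, k_0) = 0x64

0x64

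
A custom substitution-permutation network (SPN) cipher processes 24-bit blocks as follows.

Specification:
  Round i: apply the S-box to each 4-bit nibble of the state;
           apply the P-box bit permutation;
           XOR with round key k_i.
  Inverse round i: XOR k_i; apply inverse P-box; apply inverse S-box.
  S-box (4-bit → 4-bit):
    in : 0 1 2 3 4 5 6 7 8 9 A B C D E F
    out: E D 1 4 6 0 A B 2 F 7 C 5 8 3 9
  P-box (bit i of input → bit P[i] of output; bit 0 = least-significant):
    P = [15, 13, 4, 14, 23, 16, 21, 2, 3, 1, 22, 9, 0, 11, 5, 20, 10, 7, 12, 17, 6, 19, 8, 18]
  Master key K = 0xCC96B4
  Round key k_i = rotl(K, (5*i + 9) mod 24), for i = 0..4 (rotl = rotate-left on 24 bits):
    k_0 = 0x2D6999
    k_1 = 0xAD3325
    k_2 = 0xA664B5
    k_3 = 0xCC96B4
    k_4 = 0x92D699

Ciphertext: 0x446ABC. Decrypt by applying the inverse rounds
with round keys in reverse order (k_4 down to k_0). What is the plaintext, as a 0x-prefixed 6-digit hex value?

0x63CCD5

s_0 = ciphertext = 0x446ABC
s_1 = InvRound(s_0, k_4) = 0xD193FE
s_2 = InvRound(s_1, k_3) = 0x92DE85
s_3 = InvRound(s_2, k_2) = 0xD30D3A
s_4 = InvRound(s_3, k_1) = 0x6179B4
s_5 = InvRound(s_4, k_0) = 0x63CCD5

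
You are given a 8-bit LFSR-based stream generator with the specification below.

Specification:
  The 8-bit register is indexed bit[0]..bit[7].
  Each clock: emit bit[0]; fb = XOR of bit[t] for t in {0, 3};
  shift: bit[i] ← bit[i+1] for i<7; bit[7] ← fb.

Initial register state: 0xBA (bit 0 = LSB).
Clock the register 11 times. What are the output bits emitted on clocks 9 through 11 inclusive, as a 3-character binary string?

reg_0 = 0xBA
clock 1: out=0, reg = 0xDD
clock 2: out=1, reg = 0x6E
clock 3: out=0, reg = 0xB7
clock 4: out=1, reg = 0xDB
clock 5: out=1, reg = 0x6D
clock 6: out=1, reg = 0x36
clock 7: out=0, reg = 0x1B
clock 8: out=1, reg = 0x0D
clock 9: out=1, reg = 0x06
clock 10: out=0, reg = 0x03
clock 11: out=1, reg = 0x81

101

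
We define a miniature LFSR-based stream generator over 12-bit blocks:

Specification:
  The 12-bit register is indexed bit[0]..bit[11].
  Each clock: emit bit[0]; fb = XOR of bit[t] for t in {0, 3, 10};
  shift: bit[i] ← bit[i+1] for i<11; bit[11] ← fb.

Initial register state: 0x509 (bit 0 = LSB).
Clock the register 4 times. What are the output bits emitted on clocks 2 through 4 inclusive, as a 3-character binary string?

reg_0 = 0x509
clock 1: out=1, reg = 0xA84
clock 2: out=0, reg = 0x542
clock 3: out=0, reg = 0xAA1
clock 4: out=1, reg = 0xD50

001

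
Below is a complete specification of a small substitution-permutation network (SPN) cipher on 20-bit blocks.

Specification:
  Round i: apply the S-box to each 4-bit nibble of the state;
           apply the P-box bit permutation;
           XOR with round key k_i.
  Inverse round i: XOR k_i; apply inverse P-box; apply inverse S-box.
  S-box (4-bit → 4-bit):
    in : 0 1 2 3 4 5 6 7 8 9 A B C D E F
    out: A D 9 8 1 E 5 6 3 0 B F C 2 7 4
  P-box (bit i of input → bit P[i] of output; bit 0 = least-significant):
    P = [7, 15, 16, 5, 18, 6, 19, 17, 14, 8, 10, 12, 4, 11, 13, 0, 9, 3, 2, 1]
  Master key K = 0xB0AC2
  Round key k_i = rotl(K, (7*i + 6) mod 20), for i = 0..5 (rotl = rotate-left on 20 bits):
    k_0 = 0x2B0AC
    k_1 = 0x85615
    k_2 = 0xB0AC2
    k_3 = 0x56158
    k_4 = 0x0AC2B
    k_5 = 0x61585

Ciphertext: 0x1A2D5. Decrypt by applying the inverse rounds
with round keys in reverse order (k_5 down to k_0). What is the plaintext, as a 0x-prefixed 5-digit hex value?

s_0 = ciphertext = 0x1A2D5
s_1 = InvRound(s_0, k_5) = 0x465A7
s_2 = InvRound(s_1, k_4) = 0x7D848
s_3 = InvRound(s_2, k_3) = 0x9E03D
s_4 = InvRound(s_3, k_2) = 0xBB40A
s_5 = InvRound(s_4, k_1) = 0xB1437
s_6 = InvRound(s_5, k_0) = 0x01FFE

0x01FFE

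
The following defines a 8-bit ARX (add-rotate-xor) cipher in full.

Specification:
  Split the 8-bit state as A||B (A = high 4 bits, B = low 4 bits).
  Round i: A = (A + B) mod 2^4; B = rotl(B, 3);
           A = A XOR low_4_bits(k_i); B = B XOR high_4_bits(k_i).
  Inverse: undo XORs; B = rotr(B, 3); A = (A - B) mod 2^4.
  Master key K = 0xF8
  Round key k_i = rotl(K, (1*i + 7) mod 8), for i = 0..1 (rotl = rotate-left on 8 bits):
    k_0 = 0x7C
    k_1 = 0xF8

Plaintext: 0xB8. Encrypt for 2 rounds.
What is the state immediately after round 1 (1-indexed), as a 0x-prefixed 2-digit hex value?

0xF3

s_0 = plaintext = 0xB8
s_1 = Round(s_0, k_0) = 0xF3
s_2 = Round(s_1, k_1) = 0xA6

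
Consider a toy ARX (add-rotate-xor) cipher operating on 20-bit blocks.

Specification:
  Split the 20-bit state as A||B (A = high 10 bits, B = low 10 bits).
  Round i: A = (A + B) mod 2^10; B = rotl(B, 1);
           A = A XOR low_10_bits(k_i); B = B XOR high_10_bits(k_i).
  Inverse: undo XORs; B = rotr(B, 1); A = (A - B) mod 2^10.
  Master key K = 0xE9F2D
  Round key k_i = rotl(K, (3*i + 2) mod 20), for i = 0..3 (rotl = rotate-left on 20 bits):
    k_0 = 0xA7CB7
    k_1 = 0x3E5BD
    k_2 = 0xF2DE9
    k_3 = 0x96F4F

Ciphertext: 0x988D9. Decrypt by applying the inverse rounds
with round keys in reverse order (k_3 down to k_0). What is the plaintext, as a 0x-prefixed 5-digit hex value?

s_0 = ciphertext = 0x988D9
s_1 = InvRound(s_0, k_3) = 0xFB141
s_2 = InvRound(s_1, k_2) = 0x30145
s_3 = InvRound(s_2, k_1) = 0x27CDE
s_4 = InvRound(s_3, k_0) = 0x42320

0x42320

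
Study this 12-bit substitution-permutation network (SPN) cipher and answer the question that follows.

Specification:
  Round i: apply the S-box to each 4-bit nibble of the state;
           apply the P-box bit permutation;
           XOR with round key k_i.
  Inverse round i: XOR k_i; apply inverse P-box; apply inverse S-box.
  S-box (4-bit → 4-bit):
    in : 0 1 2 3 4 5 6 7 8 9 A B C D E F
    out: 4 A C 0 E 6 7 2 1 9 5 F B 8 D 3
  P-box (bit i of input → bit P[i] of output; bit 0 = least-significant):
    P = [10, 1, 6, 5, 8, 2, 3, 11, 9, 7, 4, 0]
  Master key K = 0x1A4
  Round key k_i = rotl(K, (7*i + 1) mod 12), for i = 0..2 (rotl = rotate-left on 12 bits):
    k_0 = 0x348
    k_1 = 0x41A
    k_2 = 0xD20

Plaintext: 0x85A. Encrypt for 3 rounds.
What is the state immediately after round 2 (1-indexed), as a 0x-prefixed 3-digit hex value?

0x4E0

s_0 = plaintext = 0x85A
s_1 = Round(s_0, k_0) = 0x504
s_2 = Round(s_1, k_1) = 0x4E0
s_3 = Round(s_2, k_2) = 0x4F9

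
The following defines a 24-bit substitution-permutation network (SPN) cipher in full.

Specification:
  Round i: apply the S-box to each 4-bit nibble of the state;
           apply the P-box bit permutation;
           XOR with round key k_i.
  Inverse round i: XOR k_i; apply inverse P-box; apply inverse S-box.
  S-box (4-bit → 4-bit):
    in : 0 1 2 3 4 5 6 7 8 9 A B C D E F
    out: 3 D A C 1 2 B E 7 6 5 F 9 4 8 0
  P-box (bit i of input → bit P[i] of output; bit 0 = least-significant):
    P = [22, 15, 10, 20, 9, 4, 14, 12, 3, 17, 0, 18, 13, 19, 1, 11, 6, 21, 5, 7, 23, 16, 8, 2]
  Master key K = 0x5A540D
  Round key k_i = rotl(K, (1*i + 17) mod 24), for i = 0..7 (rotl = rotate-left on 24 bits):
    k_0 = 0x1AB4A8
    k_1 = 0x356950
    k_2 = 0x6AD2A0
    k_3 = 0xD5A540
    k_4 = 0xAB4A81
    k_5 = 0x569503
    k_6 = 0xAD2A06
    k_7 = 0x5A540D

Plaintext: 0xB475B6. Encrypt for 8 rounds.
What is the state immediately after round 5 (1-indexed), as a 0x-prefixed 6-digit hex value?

s_0 = plaintext = 0xB475B6
s_1 = Round(s_0, k_0) = 0xC16FFE
s_2 = Round(s_1, k_1) = 0xAD41B4
s_3 = Round(s_2, k_2) = 0xAEA199
s_4 = Round(s_3, k_3) = 0x5140DB
s_5 = Round(s_4, k_4) = 0xF8AE69
s_6 = Round(s_5, k_5) = 0x722371
s_7 = Round(s_6, k_6) = 0xD07793
s_8 = Round(s_7, k_7) = 0x64195E

0xF8AE69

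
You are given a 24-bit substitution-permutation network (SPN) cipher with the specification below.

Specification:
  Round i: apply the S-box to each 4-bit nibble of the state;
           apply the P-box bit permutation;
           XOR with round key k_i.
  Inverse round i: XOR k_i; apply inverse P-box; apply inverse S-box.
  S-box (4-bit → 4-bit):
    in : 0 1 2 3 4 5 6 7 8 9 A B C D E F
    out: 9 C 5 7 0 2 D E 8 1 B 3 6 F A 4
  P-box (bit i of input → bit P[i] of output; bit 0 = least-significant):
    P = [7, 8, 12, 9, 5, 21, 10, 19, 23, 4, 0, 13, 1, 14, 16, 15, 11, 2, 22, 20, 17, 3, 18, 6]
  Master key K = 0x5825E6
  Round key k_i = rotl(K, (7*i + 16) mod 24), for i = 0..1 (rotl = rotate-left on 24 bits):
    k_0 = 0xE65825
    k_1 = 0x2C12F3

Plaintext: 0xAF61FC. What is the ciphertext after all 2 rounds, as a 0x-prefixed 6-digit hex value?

0xA6F58E

s_0 = plaintext = 0xAF61FC
s_1 = Round(s_0, k_0) = 0xA5ED6E
s_2 = Round(s_1, k_1) = 0xA6F58E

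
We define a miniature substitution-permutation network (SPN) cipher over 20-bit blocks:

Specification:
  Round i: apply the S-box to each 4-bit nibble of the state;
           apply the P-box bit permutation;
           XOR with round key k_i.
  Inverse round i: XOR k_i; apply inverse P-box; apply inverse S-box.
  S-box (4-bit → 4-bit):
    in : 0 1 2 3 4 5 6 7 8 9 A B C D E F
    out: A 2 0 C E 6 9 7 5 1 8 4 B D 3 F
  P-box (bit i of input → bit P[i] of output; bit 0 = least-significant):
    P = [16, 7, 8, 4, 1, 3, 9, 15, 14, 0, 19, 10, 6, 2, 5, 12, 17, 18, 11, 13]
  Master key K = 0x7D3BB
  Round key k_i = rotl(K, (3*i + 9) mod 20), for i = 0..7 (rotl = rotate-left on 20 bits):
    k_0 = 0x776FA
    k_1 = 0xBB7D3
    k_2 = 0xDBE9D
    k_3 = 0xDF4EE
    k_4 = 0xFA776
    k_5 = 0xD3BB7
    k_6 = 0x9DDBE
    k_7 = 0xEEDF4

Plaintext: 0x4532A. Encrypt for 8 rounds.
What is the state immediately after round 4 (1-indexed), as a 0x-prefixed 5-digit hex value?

s_0 = plaintext = 0x4532A
s_1 = Round(s_0, k_0) = 0xB5ACE
s_2 = Round(s_1, k_1) = 0xA3B7D
s_3 = Round(s_2, k_2) = 0x48DA7
s_4 = Round(s_3, k_3) = 0x0190E
s_5 = Round(s_4, k_4) = 0xA47FA
s_6 = Round(s_5, k_5) = 0x5C988
s_7 = Round(s_6, k_6) = 0xC86F8
s_8 = Round(s_7, k_7) = 0x90A9E

0x0190E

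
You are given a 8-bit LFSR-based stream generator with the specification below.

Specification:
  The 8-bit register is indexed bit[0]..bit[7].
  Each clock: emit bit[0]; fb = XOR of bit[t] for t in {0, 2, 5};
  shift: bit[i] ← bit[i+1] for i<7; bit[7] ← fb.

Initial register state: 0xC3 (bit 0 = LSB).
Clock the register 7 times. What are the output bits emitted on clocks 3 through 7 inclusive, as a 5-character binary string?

reg_0 = 0xC3
clock 1: out=1, reg = 0xE1
clock 2: out=1, reg = 0x70
clock 3: out=0, reg = 0xB8
clock 4: out=0, reg = 0xDC
clock 5: out=0, reg = 0xEE
clock 6: out=0, reg = 0x77
clock 7: out=1, reg = 0xBB

00001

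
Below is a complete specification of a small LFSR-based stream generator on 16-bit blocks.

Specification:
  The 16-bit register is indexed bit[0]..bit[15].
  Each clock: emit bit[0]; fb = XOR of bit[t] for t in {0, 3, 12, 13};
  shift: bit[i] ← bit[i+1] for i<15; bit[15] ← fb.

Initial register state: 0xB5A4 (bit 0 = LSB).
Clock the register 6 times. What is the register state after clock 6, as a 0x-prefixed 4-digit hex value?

0x3AD6

reg_0 = 0xB5A4
clock 1: out=0, reg = 0x5AD2
clock 2: out=0, reg = 0xAD69
clock 3: out=1, reg = 0xD6B4
clock 4: out=0, reg = 0xEB5A
clock 5: out=0, reg = 0x75AD
clock 6: out=1, reg = 0x3AD6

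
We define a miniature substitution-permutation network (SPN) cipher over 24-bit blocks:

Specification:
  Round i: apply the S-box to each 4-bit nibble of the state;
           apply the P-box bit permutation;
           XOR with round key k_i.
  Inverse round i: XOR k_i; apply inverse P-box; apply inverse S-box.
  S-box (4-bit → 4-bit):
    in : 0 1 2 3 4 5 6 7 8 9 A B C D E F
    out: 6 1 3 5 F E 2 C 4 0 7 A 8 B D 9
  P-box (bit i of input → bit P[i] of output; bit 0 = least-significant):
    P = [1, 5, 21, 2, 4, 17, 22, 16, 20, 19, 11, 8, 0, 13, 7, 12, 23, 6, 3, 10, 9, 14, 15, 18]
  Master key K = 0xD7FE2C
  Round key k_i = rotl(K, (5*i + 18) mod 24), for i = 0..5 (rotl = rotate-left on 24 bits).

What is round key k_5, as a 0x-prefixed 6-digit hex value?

0x66BFF1

K = 0xD7FE2C
k_0 = rotl(K, (5*0+18) mod 24) = rotl(K, 18) = 0xB35FF8
k_1 = rotl(K, (5*1+18) mod 24) = rotl(K, 23) = 0x6BFF16
k_2 = rotl(K, (5*2+18) mod 24) = rotl(K, 4) = 0x7FE2CD
k_3 = rotl(K, (5*3+18) mod 24) = rotl(K, 9) = 0xFC59AF
k_4 = rotl(K, (5*4+18) mod 24) = rotl(K, 14) = 0x8B35FF
k_5 = rotl(K, (5*5+18) mod 24) = rotl(K, 19) = 0x66BFF1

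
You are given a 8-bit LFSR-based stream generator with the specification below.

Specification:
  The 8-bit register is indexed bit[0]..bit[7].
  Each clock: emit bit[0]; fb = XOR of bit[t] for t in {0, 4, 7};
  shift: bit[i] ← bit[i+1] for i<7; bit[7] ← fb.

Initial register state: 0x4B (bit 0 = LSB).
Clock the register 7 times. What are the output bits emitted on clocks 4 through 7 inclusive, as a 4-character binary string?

reg_0 = 0x4B
clock 1: out=1, reg = 0xA5
clock 2: out=1, reg = 0x52
clock 3: out=0, reg = 0xA9
clock 4: out=1, reg = 0x54
clock 5: out=0, reg = 0xAA
clock 6: out=0, reg = 0xD5
clock 7: out=1, reg = 0xEA

1001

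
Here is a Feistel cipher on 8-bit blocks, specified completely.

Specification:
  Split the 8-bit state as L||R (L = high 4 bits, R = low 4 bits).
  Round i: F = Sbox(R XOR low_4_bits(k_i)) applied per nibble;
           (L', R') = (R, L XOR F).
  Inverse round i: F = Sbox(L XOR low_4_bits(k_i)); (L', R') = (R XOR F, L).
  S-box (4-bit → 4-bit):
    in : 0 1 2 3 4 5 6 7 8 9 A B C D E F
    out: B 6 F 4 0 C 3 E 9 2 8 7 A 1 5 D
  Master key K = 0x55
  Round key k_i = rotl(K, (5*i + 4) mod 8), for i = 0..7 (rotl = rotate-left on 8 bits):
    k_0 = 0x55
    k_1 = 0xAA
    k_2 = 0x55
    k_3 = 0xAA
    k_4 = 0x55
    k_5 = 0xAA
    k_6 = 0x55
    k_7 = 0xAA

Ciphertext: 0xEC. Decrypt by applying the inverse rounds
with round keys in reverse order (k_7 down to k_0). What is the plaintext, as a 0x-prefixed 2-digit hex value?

s_0 = ciphertext = 0xEC
s_1 = InvRound(s_0, k_7) = 0xCE
s_2 = InvRound(s_1, k_6) = 0xCC
s_3 = InvRound(s_2, k_5) = 0xFC
s_4 = InvRound(s_3, k_4) = 0x4F
s_5 = InvRound(s_4, k_3) = 0xA4
s_6 = InvRound(s_5, k_2) = 0x9A
s_7 = InvRound(s_6, k_1) = 0xE9
s_8 = InvRound(s_7, k_0) = 0xEE

0xEE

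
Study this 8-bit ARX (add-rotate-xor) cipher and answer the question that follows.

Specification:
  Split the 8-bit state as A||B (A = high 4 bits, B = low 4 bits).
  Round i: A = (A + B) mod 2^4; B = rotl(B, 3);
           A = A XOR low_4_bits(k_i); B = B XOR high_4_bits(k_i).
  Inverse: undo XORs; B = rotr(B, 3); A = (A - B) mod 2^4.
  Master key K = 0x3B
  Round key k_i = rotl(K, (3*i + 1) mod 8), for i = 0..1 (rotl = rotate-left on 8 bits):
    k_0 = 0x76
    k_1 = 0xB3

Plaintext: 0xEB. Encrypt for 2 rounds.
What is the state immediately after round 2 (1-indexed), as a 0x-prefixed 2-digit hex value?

0xAE

s_0 = plaintext = 0xEB
s_1 = Round(s_0, k_0) = 0xFA
s_2 = Round(s_1, k_1) = 0xAE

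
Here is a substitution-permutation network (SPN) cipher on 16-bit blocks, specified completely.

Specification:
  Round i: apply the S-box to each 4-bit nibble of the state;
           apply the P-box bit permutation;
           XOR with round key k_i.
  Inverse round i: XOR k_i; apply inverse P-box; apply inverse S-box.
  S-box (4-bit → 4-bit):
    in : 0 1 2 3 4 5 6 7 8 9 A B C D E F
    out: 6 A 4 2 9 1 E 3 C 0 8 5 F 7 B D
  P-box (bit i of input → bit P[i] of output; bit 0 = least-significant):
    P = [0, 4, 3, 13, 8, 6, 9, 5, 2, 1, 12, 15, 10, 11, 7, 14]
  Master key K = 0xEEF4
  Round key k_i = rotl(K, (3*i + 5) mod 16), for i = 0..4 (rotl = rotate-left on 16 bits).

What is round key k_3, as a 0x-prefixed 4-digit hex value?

0x3BBD

K = 0xEEF4
k_0 = rotl(K, (3*0+5) mod 16) = rotl(K, 5) = 0xDE9D
k_1 = rotl(K, (3*1+5) mod 16) = rotl(K, 8) = 0xF4EE
k_2 = rotl(K, (3*2+5) mod 16) = rotl(K, 11) = 0xA777
k_3 = rotl(K, (3*3+5) mod 16) = rotl(K, 14) = 0x3BBD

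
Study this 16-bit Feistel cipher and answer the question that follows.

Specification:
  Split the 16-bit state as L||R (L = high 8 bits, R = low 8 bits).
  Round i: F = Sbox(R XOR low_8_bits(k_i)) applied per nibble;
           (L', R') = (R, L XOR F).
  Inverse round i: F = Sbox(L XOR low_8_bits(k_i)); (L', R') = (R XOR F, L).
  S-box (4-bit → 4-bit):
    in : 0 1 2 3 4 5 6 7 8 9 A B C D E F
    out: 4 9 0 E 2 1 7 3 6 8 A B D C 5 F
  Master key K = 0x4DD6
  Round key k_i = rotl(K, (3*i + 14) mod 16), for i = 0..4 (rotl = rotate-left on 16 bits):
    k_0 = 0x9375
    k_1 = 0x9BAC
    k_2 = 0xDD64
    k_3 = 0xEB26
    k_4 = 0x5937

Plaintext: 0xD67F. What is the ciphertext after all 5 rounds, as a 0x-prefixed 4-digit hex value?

s_0 = plaintext = 0xD67F
s_1 = Round(s_0, k_0) = 0x7F9C
s_2 = Round(s_1, k_1) = 0x9C9B
s_3 = Round(s_2, k_2) = 0x9B63
s_4 = Round(s_3, k_3) = 0x63BA
s_5 = Round(s_4, k_4) = 0xBA0F

0xBA0F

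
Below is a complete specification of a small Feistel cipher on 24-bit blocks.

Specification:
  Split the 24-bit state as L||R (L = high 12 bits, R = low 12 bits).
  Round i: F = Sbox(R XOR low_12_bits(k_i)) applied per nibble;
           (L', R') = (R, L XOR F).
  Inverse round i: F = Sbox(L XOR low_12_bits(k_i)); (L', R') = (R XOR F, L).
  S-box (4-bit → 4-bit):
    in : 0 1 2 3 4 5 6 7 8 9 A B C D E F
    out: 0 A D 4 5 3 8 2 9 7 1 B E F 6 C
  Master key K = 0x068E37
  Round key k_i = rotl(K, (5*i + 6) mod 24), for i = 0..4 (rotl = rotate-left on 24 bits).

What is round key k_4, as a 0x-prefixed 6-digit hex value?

0x1A38DC

K = 0x068E37
k_0 = rotl(K, (5*0+6) mod 24) = rotl(K, 6) = 0xA38DC1
k_1 = rotl(K, (5*1+6) mod 24) = rotl(K, 11) = 0x71B834
k_2 = rotl(K, (5*2+6) mod 24) = rotl(K, 16) = 0x37068E
k_3 = rotl(K, (5*3+6) mod 24) = rotl(K, 21) = 0xE0D1C6
k_4 = rotl(K, (5*4+6) mod 24) = rotl(K, 2) = 0x1A38DC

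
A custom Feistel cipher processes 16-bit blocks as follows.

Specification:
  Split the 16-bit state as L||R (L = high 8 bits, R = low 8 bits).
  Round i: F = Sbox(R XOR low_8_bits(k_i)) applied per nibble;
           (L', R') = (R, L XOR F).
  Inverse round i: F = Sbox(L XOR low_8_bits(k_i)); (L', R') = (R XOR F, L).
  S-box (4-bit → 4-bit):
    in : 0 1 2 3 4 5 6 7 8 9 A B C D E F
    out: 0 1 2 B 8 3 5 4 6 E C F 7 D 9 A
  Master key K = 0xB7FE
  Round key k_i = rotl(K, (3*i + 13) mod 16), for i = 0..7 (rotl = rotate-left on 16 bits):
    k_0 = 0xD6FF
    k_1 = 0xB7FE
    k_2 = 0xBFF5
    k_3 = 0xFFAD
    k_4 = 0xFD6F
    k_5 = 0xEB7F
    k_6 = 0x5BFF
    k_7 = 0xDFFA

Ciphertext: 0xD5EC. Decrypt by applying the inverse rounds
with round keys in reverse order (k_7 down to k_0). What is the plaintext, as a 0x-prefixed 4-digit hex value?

s_0 = ciphertext = 0xD5EC
s_1 = InvRound(s_0, k_7) = 0xC6D5
s_2 = InvRound(s_1, k_6) = 0x6BC6
s_3 = InvRound(s_2, k_5) = 0xDE6B
s_4 = InvRound(s_3, k_4) = 0x9ADE
s_5 = InvRound(s_4, k_3) = 0x6A9A
s_6 = InvRound(s_5, k_2) = 0x706A
s_7 = InvRound(s_6, k_1) = 0x0370
s_8 = InvRound(s_7, k_0) = 0xD703

0xD703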